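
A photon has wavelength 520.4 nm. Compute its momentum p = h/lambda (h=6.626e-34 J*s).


p = h / lambda
= 6.626e-34 / (520.4e-9)
= 6.626e-34 / 5.2040e-07
= 1.2733e-27 kg*m/s

1.2733e-27


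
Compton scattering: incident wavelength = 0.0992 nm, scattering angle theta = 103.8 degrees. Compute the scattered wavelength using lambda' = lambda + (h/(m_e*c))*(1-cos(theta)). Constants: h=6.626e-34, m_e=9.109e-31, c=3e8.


Compton wavelength: h/(m_e*c) = 2.4247e-12 m
d_lambda = 2.4247e-12 * (1 - cos(103.8 deg))
= 2.4247e-12 * 1.238533
= 3.0031e-12 m = 0.003003 nm
lambda' = 0.0992 + 0.003003
= 0.102203 nm

0.102203


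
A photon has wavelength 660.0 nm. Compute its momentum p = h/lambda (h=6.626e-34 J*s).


p = h / lambda
= 6.626e-34 / (660.0e-9)
= 6.626e-34 / 6.6000e-07
= 1.0039e-27 kg*m/s

1.0039e-27


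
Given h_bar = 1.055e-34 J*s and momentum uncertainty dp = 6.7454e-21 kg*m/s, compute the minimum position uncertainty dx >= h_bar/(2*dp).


dx = h_bar / (2 * dp)
= 1.055e-34 / (2 * 6.7454e-21)
= 1.055e-34 / 1.3491e-20
= 7.8201e-15 m

7.8201e-15


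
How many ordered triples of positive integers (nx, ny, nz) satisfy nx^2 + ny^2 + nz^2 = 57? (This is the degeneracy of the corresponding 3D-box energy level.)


Enumerate all (nx, ny, nz) with nx^2 + ny^2 + nz^2 = 57:
(2,2,7)
(2,7,2)
(4,4,5)
(4,5,4)
(5,4,4)
(7,2,2)
Total degeneracy = 6

6


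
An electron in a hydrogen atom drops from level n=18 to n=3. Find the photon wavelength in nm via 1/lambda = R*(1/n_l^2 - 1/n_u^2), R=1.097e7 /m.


1/lambda = R * (1/n_l^2 - 1/n_u^2)
= 1.097e7 * (1/3^2 - 1/18^2)
= 1.097e7 * (0.111111 - 0.003086)
= 1.097e7 * 0.108025
= 1.1850e+06 /m
lambda = 1 / 1.1850e+06 = 843.8599 nm

843.8599


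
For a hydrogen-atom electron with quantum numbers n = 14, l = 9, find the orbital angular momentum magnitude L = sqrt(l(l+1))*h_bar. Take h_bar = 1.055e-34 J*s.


L = sqrt(l*(l+1)) * h_bar
= sqrt(9 * 10) * 1.055e-34
= sqrt(90) * 1.055e-34
= 9.4868 * 1.055e-34
= 1.0009e-33 J*s

1.0009e-33


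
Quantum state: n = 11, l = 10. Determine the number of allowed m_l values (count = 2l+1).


m_l ranges from -l to +l in integer steps
So m_l goes from -10 to +10
Count = 2l + 1 = 2*10 + 1
= 21

21


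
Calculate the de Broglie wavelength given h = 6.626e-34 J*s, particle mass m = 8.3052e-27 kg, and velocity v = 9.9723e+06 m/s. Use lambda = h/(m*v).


lambda = h / (m * v)
= 6.626e-34 / (8.3052e-27 * 9.9723e+06)
= 6.626e-34 / 8.2822e-20
= 8.0003e-15 m

8.0003e-15


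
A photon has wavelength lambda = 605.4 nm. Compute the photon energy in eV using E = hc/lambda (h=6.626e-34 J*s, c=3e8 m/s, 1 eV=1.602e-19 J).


E = hc / lambda
= (6.626e-34)(3e8) / (605.4e-9)
= 1.9878e-25 / 6.0540e-07
= 3.2834e-19 J
Converting to eV: 3.2834e-19 / 1.602e-19
= 2.0496 eV

2.0496


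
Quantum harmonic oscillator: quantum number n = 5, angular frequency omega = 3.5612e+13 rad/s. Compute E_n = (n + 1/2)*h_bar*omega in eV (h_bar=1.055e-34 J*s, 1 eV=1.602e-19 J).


E = (n + 1/2) * h_bar * omega
= (5 + 0.5) * 1.055e-34 * 3.5612e+13
= 5.5 * 3.7571e-21
= 2.0664e-20 J
= 0.129 eV

0.129


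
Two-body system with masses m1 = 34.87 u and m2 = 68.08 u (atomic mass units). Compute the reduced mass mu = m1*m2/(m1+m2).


mu = m1 * m2 / (m1 + m2)
= 34.87 * 68.08 / (34.87 + 68.08)
= 2373.9496 / 102.95
= 23.0592 u

23.0592


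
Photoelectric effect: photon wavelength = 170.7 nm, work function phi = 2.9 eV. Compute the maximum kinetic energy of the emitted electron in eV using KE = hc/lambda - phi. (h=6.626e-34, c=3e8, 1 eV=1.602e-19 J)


E_photon = hc / lambda
= (6.626e-34)(3e8) / (170.7e-9)
= 1.1645e-18 J
= 7.269 eV
KE = E_photon - phi
= 7.269 - 2.9
= 4.369 eV

4.369


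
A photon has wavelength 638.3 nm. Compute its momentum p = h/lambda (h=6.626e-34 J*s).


p = h / lambda
= 6.626e-34 / (638.3e-9)
= 6.626e-34 / 6.3830e-07
= 1.0381e-27 kg*m/s

1.0381e-27


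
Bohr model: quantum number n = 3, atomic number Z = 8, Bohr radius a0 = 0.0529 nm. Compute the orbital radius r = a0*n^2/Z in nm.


r = a0 * n^2 / Z
= 0.0529 * 3^2 / 8
= 0.0529 * 9 / 8
= 0.0595 nm

0.0595


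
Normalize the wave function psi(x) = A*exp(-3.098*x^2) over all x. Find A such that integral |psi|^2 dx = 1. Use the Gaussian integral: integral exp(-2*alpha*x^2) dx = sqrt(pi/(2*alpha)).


integral |psi|^2 dx = A^2 * sqrt(pi/(2*alpha)) = 1
A^2 = sqrt(2*alpha/pi)
= sqrt(2 * 3.098 / pi)
= 1.404367
A = sqrt(1.404367)
= 1.1851

1.1851


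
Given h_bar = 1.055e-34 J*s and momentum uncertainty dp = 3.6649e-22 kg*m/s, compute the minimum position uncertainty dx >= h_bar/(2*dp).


dx = h_bar / (2 * dp)
= 1.055e-34 / (2 * 3.6649e-22)
= 1.055e-34 / 7.3298e-22
= 1.4393e-13 m

1.4393e-13


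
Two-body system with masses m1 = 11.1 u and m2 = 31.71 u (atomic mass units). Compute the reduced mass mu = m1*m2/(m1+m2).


mu = m1 * m2 / (m1 + m2)
= 11.1 * 31.71 / (11.1 + 31.71)
= 351.981 / 42.81
= 8.2219 u

8.2219


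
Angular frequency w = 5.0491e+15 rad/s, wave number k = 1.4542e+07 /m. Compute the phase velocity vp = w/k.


vp = w / k
= 5.0491e+15 / 1.4542e+07
= 3.4721e+08 m/s

3.4721e+08


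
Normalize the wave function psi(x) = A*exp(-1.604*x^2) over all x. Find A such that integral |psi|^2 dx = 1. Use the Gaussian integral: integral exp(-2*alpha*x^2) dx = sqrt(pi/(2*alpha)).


integral |psi|^2 dx = A^2 * sqrt(pi/(2*alpha)) = 1
A^2 = sqrt(2*alpha/pi)
= sqrt(2 * 1.604 / pi)
= 1.010514
A = sqrt(1.010514)
= 1.0052

1.0052


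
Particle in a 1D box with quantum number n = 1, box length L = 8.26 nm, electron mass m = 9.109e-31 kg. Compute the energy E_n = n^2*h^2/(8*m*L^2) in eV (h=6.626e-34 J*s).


E = n^2 * h^2 / (8 * m * L^2)
= 1^2 * (6.626e-34)^2 / (8 * 9.109e-31 * (8.26e-9)^2)
= 1 * 4.3904e-67 / (8 * 9.109e-31 * 6.8228e-17)
= 8.8304e-22 J
= 0.0055 eV

0.0055


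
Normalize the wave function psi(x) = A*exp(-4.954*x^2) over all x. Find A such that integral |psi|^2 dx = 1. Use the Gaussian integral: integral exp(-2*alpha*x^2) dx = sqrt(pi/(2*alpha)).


integral |psi|^2 dx = A^2 * sqrt(pi/(2*alpha)) = 1
A^2 = sqrt(2*alpha/pi)
= sqrt(2 * 4.954 / pi)
= 1.775898
A = sqrt(1.775898)
= 1.3326

1.3326


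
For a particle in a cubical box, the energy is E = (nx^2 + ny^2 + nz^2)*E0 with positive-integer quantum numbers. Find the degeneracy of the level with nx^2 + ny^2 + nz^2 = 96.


Enumerate all (nx, ny, nz) with nx^2 + ny^2 + nz^2 = 96:
(4,4,8)
(4,8,4)
(8,4,4)
Total degeneracy = 3

3


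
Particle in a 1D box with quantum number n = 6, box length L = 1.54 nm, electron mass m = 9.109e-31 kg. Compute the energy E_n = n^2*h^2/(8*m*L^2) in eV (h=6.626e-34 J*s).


E = n^2 * h^2 / (8 * m * L^2)
= 6^2 * (6.626e-34)^2 / (8 * 9.109e-31 * (1.54e-9)^2)
= 36 * 4.3904e-67 / (8 * 9.109e-31 * 2.3716e-18)
= 9.1454e-19 J
= 5.7087 eV

5.7087


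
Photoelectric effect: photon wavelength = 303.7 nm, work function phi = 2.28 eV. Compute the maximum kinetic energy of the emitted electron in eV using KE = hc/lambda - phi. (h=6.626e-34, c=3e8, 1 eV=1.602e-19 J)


E_photon = hc / lambda
= (6.626e-34)(3e8) / (303.7e-9)
= 6.5453e-19 J
= 4.0857 eV
KE = E_photon - phi
= 4.0857 - 2.28
= 1.8057 eV

1.8057


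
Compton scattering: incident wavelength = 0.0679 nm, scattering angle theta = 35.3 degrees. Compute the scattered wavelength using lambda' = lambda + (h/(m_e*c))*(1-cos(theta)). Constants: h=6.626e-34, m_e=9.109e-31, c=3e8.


Compton wavelength: h/(m_e*c) = 2.4247e-12 m
d_lambda = 2.4247e-12 * (1 - cos(35.3 deg))
= 2.4247e-12 * 0.183862
= 4.4581e-13 m = 0.000446 nm
lambda' = 0.0679 + 0.000446
= 0.068346 nm

0.068346


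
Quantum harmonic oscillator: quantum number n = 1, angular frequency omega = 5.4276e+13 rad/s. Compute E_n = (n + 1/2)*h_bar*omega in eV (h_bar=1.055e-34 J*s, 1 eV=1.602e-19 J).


E = (n + 1/2) * h_bar * omega
= (1 + 0.5) * 1.055e-34 * 5.4276e+13
= 1.5 * 5.7261e-21
= 8.5892e-21 J
= 0.0536 eV

0.0536


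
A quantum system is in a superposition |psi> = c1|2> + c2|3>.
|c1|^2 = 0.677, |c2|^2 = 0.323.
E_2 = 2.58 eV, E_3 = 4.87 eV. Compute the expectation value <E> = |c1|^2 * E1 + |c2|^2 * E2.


<E> = |c1|^2 * E1 + |c2|^2 * E2
= 0.677 * 2.58 + 0.323 * 4.87
= 1.7467 + 1.573
= 3.3197 eV

3.3197


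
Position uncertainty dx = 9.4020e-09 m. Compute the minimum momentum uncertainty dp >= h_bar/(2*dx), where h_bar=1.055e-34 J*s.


dp = h_bar / (2 * dx)
= 1.055e-34 / (2 * 9.4020e-09)
= 1.055e-34 / 1.8804e-08
= 5.6105e-27 kg*m/s

5.6105e-27


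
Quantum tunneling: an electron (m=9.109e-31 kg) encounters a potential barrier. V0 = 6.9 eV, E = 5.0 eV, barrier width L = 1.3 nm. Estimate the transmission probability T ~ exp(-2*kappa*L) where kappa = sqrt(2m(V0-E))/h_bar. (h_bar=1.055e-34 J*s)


V0 - E = 1.9 eV = 3.0438e-19 J
kappa = sqrt(2 * m * (V0-E)) / h_bar
= sqrt(2 * 9.109e-31 * 3.0438e-19) / 1.055e-34
= 7.0584e+09 /m
2*kappa*L = 2 * 7.0584e+09 * 1.3e-9
= 18.3518
T = exp(-18.3518) = 1.071280e-08

1.071280e-08


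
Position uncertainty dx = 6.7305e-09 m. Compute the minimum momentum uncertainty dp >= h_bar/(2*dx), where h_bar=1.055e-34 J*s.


dp = h_bar / (2 * dx)
= 1.055e-34 / (2 * 6.7305e-09)
= 1.055e-34 / 1.3461e-08
= 7.8375e-27 kg*m/s

7.8375e-27


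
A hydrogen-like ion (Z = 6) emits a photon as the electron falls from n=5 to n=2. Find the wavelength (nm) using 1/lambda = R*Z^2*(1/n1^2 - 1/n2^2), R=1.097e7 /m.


1/lambda = R * Z^2 * (1/n1^2 - 1/n2^2)
= 1.097e7 * 6^2 * (1/2^2 - 1/5^2)
= 1.097e7 * 36 * (0.25 - 0.04)
= 8.2933e+07 /m
lambda = 1 / 8.2933e+07
= 12.0579 nm

12.0579


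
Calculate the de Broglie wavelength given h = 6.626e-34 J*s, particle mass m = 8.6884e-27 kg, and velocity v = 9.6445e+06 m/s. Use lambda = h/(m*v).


lambda = h / (m * v)
= 6.626e-34 / (8.6884e-27 * 9.6445e+06)
= 6.626e-34 / 8.3795e-20
= 7.9074e-15 m

7.9074e-15


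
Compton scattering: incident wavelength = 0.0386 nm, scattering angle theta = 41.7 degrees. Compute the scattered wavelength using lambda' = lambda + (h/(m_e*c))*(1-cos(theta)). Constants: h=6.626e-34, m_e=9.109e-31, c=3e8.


Compton wavelength: h/(m_e*c) = 2.4247e-12 m
d_lambda = 2.4247e-12 * (1 - cos(41.7 deg))
= 2.4247e-12 * 0.253362
= 6.1433e-13 m = 0.000614 nm
lambda' = 0.0386 + 0.000614
= 0.039214 nm

0.039214


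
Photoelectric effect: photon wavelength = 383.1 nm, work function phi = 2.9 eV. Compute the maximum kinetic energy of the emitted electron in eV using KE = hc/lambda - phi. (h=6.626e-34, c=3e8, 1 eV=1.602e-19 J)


E_photon = hc / lambda
= (6.626e-34)(3e8) / (383.1e-9)
= 5.1887e-19 J
= 3.2389 eV
KE = E_photon - phi
= 3.2389 - 2.9
= 0.3389 eV

0.3389


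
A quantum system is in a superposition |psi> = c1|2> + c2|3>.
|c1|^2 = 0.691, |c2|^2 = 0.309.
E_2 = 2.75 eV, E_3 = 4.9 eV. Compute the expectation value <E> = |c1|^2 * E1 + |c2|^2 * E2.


<E> = |c1|^2 * E1 + |c2|^2 * E2
= 0.691 * 2.75 + 0.309 * 4.9
= 1.9002 + 1.5141
= 3.4143 eV

3.4143


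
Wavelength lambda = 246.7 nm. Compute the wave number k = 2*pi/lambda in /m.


k = 2 * pi / lambda
= 6.2832 / (246.7e-9)
= 6.2832 / 2.4670e-07
= 2.5469e+07 /m

2.5469e+07


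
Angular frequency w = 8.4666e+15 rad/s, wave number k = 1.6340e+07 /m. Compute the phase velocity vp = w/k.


vp = w / k
= 8.4666e+15 / 1.6340e+07
= 5.1815e+08 m/s

5.1815e+08


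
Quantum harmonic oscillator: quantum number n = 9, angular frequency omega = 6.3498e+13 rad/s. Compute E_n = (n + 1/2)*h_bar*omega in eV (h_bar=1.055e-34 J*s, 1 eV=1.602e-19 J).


E = (n + 1/2) * h_bar * omega
= (9 + 0.5) * 1.055e-34 * 6.3498e+13
= 9.5 * 6.6990e-21
= 6.3641e-20 J
= 0.3973 eV

0.3973


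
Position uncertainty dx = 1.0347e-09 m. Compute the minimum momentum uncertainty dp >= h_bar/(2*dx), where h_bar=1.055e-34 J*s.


dp = h_bar / (2 * dx)
= 1.055e-34 / (2 * 1.0347e-09)
= 1.055e-34 / 2.0694e-09
= 5.0981e-26 kg*m/s

5.0981e-26


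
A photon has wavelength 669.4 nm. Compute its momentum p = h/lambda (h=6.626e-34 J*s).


p = h / lambda
= 6.626e-34 / (669.4e-9)
= 6.626e-34 / 6.6940e-07
= 9.8984e-28 kg*m/s

9.8984e-28


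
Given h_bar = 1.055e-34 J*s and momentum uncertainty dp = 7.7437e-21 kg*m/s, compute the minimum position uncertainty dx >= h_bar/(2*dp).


dx = h_bar / (2 * dp)
= 1.055e-34 / (2 * 7.7437e-21)
= 1.055e-34 / 1.5487e-20
= 6.8120e-15 m

6.8120e-15


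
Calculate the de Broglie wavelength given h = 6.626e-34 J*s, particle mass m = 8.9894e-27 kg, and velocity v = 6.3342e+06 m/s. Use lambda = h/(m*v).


lambda = h / (m * v)
= 6.626e-34 / (8.9894e-27 * 6.3342e+06)
= 6.626e-34 / 5.6941e-20
= 1.1637e-14 m

1.1637e-14


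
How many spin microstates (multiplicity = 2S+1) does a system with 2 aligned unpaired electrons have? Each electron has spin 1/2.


Total spin S = N * (1/2) = 2 * 0.5 = 1.0
Spin multiplicity = 2S + 1
= 2 * 1.0 + 1
= 3

3


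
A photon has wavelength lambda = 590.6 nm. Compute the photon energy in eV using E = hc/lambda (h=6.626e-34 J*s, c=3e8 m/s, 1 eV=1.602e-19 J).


E = hc / lambda
= (6.626e-34)(3e8) / (590.6e-9)
= 1.9878e-25 / 5.9060e-07
= 3.3657e-19 J
Converting to eV: 3.3657e-19 / 1.602e-19
= 2.101 eV

2.101


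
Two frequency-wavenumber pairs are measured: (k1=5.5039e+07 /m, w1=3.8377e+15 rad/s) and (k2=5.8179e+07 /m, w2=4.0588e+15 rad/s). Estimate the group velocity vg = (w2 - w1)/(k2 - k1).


vg = (w2 - w1) / (k2 - k1)
= (4.0588e+15 - 3.8377e+15) / (5.8179e+07 - 5.5039e+07)
= 2.2110e+14 / 3.1400e+06
= 7.0414e+07 m/s

7.0414e+07


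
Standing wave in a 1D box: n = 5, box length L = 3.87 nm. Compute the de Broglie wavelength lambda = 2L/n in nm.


lambda = 2L / n
= 2 * 3.87 / 5
= 7.74 / 5
= 1.548 nm

1.548


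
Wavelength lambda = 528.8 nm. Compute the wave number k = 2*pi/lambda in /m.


k = 2 * pi / lambda
= 6.2832 / (528.8e-9)
= 6.2832 / 5.2880e-07
= 1.1882e+07 /m

1.1882e+07


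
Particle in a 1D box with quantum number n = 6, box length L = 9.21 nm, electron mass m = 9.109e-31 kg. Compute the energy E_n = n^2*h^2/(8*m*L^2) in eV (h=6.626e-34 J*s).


E = n^2 * h^2 / (8 * m * L^2)
= 6^2 * (6.626e-34)^2 / (8 * 9.109e-31 * (9.21e-9)^2)
= 36 * 4.3904e-67 / (8 * 9.109e-31 * 8.4824e-17)
= 2.5570e-20 J
= 0.1596 eV

0.1596


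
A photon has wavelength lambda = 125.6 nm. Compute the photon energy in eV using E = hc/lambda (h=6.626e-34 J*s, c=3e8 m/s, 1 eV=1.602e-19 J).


E = hc / lambda
= (6.626e-34)(3e8) / (125.6e-9)
= 1.9878e-25 / 1.2560e-07
= 1.5826e-18 J
Converting to eV: 1.5826e-18 / 1.602e-19
= 9.8792 eV

9.8792


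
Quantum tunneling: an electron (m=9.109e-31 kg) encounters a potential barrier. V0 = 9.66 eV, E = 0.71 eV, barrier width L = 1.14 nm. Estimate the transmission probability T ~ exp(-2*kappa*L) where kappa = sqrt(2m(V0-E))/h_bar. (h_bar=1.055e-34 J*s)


V0 - E = 8.95 eV = 1.4338e-18 J
kappa = sqrt(2 * m * (V0-E)) / h_bar
= sqrt(2 * 9.109e-31 * 1.4338e-18) / 1.055e-34
= 1.5319e+10 /m
2*kappa*L = 2 * 1.5319e+10 * 1.14e-9
= 34.9281
T = exp(-34.9281) = 6.774851e-16

6.774851e-16


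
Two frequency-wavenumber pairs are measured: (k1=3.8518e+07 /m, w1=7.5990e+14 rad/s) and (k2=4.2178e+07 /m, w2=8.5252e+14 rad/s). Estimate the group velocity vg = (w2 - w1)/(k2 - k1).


vg = (w2 - w1) / (k2 - k1)
= (8.5252e+14 - 7.5990e+14) / (4.2178e+07 - 3.8518e+07)
= 9.2620e+13 / 3.6600e+06
= 2.5306e+07 m/s

2.5306e+07


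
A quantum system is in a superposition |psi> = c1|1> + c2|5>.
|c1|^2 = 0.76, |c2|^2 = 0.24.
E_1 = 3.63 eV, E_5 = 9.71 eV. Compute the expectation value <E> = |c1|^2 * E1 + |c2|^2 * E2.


<E> = |c1|^2 * E1 + |c2|^2 * E2
= 0.76 * 3.63 + 0.24 * 9.71
= 2.7588 + 2.3304
= 5.0892 eV

5.0892


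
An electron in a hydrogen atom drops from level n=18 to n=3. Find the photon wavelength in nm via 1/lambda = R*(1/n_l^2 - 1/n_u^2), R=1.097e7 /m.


1/lambda = R * (1/n_l^2 - 1/n_u^2)
= 1.097e7 * (1/3^2 - 1/18^2)
= 1.097e7 * (0.111111 - 0.003086)
= 1.097e7 * 0.108025
= 1.1850e+06 /m
lambda = 1 / 1.1850e+06 = 843.8599 nm

843.8599


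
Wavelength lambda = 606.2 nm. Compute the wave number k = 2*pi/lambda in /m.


k = 2 * pi / lambda
= 6.2832 / (606.2e-9)
= 6.2832 / 6.0620e-07
= 1.0365e+07 /m

1.0365e+07


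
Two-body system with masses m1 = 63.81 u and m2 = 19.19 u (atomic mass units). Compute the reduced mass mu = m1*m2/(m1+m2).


mu = m1 * m2 / (m1 + m2)
= 63.81 * 19.19 / (63.81 + 19.19)
= 1224.5139 / 83.0
= 14.7532 u

14.7532


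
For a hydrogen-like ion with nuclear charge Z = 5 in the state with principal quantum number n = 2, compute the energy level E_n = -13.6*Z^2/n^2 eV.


E_n = -13.6 * Z^2 / n^2
= -13.6 * 5^2 / 2^2
= -13.6 * 25 / 4
= -85.0 eV

-85.0


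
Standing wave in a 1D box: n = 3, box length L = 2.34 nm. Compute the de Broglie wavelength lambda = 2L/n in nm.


lambda = 2L / n
= 2 * 2.34 / 3
= 4.68 / 3
= 1.56 nm

1.56


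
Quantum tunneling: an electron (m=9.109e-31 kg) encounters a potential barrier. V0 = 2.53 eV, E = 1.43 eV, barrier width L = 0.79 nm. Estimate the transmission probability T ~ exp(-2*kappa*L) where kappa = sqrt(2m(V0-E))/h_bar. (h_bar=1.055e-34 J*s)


V0 - E = 1.1 eV = 1.7622e-19 J
kappa = sqrt(2 * m * (V0-E)) / h_bar
= sqrt(2 * 9.109e-31 * 1.7622e-19) / 1.055e-34
= 5.3706e+09 /m
2*kappa*L = 2 * 5.3706e+09 * 0.79e-9
= 8.4856
T = exp(-8.4856) = 2.064194e-04

2.064194e-04


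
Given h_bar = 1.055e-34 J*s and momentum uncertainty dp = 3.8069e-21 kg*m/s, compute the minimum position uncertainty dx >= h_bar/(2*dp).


dx = h_bar / (2 * dp)
= 1.055e-34 / (2 * 3.8069e-21)
= 1.055e-34 / 7.6138e-21
= 1.3856e-14 m

1.3856e-14


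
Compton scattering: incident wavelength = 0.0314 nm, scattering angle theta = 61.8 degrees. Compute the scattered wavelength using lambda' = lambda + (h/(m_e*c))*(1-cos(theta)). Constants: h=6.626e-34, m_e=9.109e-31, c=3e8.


Compton wavelength: h/(m_e*c) = 2.4247e-12 m
d_lambda = 2.4247e-12 * (1 - cos(61.8 deg))
= 2.4247e-12 * 0.527449
= 1.2789e-12 m = 0.001279 nm
lambda' = 0.0314 + 0.001279
= 0.032679 nm

0.032679


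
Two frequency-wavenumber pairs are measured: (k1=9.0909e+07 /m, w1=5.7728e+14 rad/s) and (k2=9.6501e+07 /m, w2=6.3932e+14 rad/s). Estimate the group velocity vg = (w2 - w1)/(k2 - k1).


vg = (w2 - w1) / (k2 - k1)
= (6.3932e+14 - 5.7728e+14) / (9.6501e+07 - 9.0909e+07)
= 6.2040e+13 / 5.5920e+06
= 1.1094e+07 m/s

1.1094e+07


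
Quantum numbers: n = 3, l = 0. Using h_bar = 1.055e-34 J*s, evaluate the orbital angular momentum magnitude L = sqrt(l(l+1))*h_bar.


L = sqrt(l*(l+1)) * h_bar
= sqrt(0 * 1) * 1.055e-34
= sqrt(0) * 1.055e-34
= 0.0 * 1.055e-34
= 0.0000e+00 J*s

0.0000e+00


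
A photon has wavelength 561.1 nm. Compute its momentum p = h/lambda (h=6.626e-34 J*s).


p = h / lambda
= 6.626e-34 / (561.1e-9)
= 6.626e-34 / 5.6110e-07
= 1.1809e-27 kg*m/s

1.1809e-27


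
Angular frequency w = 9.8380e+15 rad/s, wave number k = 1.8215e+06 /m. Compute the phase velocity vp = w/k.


vp = w / k
= 9.8380e+15 / 1.8215e+06
= 5.4010e+09 m/s

5.4010e+09


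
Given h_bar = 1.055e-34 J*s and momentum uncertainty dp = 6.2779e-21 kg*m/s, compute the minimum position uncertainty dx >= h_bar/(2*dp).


dx = h_bar / (2 * dp)
= 1.055e-34 / (2 * 6.2779e-21)
= 1.055e-34 / 1.2556e-20
= 8.4025e-15 m

8.4025e-15


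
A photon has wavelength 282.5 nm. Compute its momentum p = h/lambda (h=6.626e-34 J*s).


p = h / lambda
= 6.626e-34 / (282.5e-9)
= 6.626e-34 / 2.8250e-07
= 2.3455e-27 kg*m/s

2.3455e-27


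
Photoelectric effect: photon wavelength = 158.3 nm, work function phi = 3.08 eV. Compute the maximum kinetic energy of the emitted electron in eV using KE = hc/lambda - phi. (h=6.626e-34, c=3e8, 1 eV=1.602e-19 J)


E_photon = hc / lambda
= (6.626e-34)(3e8) / (158.3e-9)
= 1.2557e-18 J
= 7.8384 eV
KE = E_photon - phi
= 7.8384 - 3.08
= 4.7584 eV

4.7584


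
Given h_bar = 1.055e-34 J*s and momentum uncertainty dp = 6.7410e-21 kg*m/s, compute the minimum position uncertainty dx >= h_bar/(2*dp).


dx = h_bar / (2 * dp)
= 1.055e-34 / (2 * 6.7410e-21)
= 1.055e-34 / 1.3482e-20
= 7.8252e-15 m

7.8252e-15


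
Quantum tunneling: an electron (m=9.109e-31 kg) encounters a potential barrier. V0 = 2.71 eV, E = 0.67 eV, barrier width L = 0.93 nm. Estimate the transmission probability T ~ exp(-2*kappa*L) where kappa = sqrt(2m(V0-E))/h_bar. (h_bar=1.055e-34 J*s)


V0 - E = 2.04 eV = 3.2681e-19 J
kappa = sqrt(2 * m * (V0-E)) / h_bar
= sqrt(2 * 9.109e-31 * 3.2681e-19) / 1.055e-34
= 7.3138e+09 /m
2*kappa*L = 2 * 7.3138e+09 * 0.93e-9
= 13.6037
T = exp(-13.6037) = 1.235909e-06

1.235909e-06


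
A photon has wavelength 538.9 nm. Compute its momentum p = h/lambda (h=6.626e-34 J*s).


p = h / lambda
= 6.626e-34 / (538.9e-9)
= 6.626e-34 / 5.3890e-07
= 1.2295e-27 kg*m/s

1.2295e-27


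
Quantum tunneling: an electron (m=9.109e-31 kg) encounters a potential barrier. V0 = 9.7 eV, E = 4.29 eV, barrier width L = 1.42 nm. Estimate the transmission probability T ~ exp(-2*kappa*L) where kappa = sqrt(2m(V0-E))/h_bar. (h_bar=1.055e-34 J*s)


V0 - E = 5.41 eV = 8.6668e-19 J
kappa = sqrt(2 * m * (V0-E)) / h_bar
= sqrt(2 * 9.109e-31 * 8.6668e-19) / 1.055e-34
= 1.1910e+10 /m
2*kappa*L = 2 * 1.1910e+10 * 1.42e-9
= 33.8256
T = exp(-33.8256) = 2.040366e-15

2.040366e-15


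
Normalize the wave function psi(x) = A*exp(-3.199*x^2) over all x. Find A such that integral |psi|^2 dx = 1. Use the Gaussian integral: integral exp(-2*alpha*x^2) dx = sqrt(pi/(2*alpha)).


integral |psi|^2 dx = A^2 * sqrt(pi/(2*alpha)) = 1
A^2 = sqrt(2*alpha/pi)
= sqrt(2 * 3.199 / pi)
= 1.427076
A = sqrt(1.427076)
= 1.1946

1.1946


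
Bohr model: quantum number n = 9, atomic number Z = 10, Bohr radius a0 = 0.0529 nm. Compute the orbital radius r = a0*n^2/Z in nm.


r = a0 * n^2 / Z
= 0.0529 * 9^2 / 10
= 0.0529 * 81 / 10
= 0.4285 nm

0.4285


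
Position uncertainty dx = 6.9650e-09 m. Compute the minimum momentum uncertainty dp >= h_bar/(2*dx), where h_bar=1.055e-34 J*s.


dp = h_bar / (2 * dx)
= 1.055e-34 / (2 * 6.9650e-09)
= 1.055e-34 / 1.3930e-08
= 7.5736e-27 kg*m/s

7.5736e-27


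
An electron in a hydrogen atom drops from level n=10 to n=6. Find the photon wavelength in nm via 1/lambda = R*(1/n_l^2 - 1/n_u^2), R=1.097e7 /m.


1/lambda = R * (1/n_l^2 - 1/n_u^2)
= 1.097e7 * (1/6^2 - 1/10^2)
= 1.097e7 * (0.027778 - 0.01)
= 1.097e7 * 0.017778
= 1.9502e+05 /m
lambda = 1 / 1.9502e+05 = 5127.6208 nm

5127.6208


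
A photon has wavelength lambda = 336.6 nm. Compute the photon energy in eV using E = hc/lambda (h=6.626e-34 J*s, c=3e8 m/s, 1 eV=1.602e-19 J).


E = hc / lambda
= (6.626e-34)(3e8) / (336.6e-9)
= 1.9878e-25 / 3.3660e-07
= 5.9055e-19 J
Converting to eV: 5.9055e-19 / 1.602e-19
= 3.6863 eV

3.6863


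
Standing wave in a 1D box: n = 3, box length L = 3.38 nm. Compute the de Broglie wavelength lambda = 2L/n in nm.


lambda = 2L / n
= 2 * 3.38 / 3
= 6.76 / 3
= 2.2533 nm

2.2533


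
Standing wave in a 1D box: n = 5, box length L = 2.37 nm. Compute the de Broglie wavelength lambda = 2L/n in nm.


lambda = 2L / n
= 2 * 2.37 / 5
= 4.74 / 5
= 0.948 nm

0.948


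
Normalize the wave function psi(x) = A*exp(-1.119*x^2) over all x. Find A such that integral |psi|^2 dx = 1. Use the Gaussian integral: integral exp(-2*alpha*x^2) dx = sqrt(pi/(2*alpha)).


integral |psi|^2 dx = A^2 * sqrt(pi/(2*alpha)) = 1
A^2 = sqrt(2*alpha/pi)
= sqrt(2 * 1.119 / pi)
= 0.844025
A = sqrt(0.844025)
= 0.9187

0.9187


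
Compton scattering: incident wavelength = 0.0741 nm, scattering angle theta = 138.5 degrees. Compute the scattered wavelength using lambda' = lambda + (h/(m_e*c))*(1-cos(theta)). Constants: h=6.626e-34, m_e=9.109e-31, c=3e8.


Compton wavelength: h/(m_e*c) = 2.4247e-12 m
d_lambda = 2.4247e-12 * (1 - cos(138.5 deg))
= 2.4247e-12 * 1.748956
= 4.2407e-12 m = 0.004241 nm
lambda' = 0.0741 + 0.004241
= 0.078341 nm

0.078341


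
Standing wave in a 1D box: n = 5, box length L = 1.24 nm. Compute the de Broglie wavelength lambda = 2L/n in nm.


lambda = 2L / n
= 2 * 1.24 / 5
= 2.48 / 5
= 0.496 nm

0.496


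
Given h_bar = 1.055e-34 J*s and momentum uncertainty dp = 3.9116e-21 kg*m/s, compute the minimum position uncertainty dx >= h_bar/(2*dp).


dx = h_bar / (2 * dp)
= 1.055e-34 / (2 * 3.9116e-21)
= 1.055e-34 / 7.8232e-21
= 1.3486e-14 m

1.3486e-14


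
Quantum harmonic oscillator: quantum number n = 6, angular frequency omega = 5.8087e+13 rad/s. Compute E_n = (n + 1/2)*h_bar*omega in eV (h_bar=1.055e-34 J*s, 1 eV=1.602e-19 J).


E = (n + 1/2) * h_bar * omega
= (6 + 0.5) * 1.055e-34 * 5.8087e+13
= 6.5 * 6.1282e-21
= 3.9833e-20 J
= 0.2486 eV

0.2486


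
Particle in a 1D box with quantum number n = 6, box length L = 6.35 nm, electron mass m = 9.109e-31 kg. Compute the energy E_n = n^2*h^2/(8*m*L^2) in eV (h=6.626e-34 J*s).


E = n^2 * h^2 / (8 * m * L^2)
= 6^2 * (6.626e-34)^2 / (8 * 9.109e-31 * (6.35e-9)^2)
= 36 * 4.3904e-67 / (8 * 9.109e-31 * 4.0322e-17)
= 5.3789e-20 J
= 0.3358 eV

0.3358


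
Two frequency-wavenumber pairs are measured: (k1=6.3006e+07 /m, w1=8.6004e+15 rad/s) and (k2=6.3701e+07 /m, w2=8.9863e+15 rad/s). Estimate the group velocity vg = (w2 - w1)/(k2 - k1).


vg = (w2 - w1) / (k2 - k1)
= (8.9863e+15 - 8.6004e+15) / (6.3701e+07 - 6.3006e+07)
= 3.8590e+14 / 6.9500e+05
= 5.5525e+08 m/s

5.5525e+08


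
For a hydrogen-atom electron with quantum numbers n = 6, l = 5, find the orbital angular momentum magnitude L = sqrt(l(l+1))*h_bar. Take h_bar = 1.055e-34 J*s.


L = sqrt(l*(l+1)) * h_bar
= sqrt(5 * 6) * 1.055e-34
= sqrt(30) * 1.055e-34
= 5.4772 * 1.055e-34
= 5.7785e-34 J*s

5.7785e-34


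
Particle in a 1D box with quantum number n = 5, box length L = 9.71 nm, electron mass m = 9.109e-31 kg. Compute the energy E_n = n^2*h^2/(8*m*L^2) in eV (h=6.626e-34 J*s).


E = n^2 * h^2 / (8 * m * L^2)
= 5^2 * (6.626e-34)^2 / (8 * 9.109e-31 * (9.71e-9)^2)
= 25 * 4.3904e-67 / (8 * 9.109e-31 * 9.4284e-17)
= 1.5975e-20 J
= 0.0997 eV

0.0997


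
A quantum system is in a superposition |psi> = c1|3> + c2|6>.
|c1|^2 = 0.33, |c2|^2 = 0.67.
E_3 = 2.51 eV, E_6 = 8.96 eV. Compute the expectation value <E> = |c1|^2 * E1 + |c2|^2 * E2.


<E> = |c1|^2 * E1 + |c2|^2 * E2
= 0.33 * 2.51 + 0.67 * 8.96
= 0.8283 + 6.0032
= 6.8315 eV

6.8315


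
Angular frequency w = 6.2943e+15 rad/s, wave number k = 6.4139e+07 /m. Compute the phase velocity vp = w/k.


vp = w / k
= 6.2943e+15 / 6.4139e+07
= 9.8135e+07 m/s

9.8135e+07


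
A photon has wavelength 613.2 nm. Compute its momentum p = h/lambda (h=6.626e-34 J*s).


p = h / lambda
= 6.626e-34 / (613.2e-9)
= 6.626e-34 / 6.1320e-07
= 1.0806e-27 kg*m/s

1.0806e-27


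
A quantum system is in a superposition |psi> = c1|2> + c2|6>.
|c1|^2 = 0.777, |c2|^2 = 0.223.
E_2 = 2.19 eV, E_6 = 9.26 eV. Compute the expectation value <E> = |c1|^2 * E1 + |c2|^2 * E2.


<E> = |c1|^2 * E1 + |c2|^2 * E2
= 0.777 * 2.19 + 0.223 * 9.26
= 1.7016 + 2.065
= 3.7666 eV

3.7666


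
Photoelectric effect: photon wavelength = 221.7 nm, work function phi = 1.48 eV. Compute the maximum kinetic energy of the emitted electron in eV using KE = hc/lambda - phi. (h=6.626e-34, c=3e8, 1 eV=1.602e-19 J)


E_photon = hc / lambda
= (6.626e-34)(3e8) / (221.7e-9)
= 8.9662e-19 J
= 5.5969 eV
KE = E_photon - phi
= 5.5969 - 1.48
= 4.1169 eV

4.1169


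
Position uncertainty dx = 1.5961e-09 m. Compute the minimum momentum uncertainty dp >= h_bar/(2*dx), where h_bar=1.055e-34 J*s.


dp = h_bar / (2 * dx)
= 1.055e-34 / (2 * 1.5961e-09)
= 1.055e-34 / 3.1922e-09
= 3.3049e-26 kg*m/s

3.3049e-26


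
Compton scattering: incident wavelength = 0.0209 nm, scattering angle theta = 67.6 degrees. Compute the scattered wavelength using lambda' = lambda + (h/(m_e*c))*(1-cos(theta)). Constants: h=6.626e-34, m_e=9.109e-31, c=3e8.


Compton wavelength: h/(m_e*c) = 2.4247e-12 m
d_lambda = 2.4247e-12 * (1 - cos(67.6 deg))
= 2.4247e-12 * 0.61893
= 1.5007e-12 m = 0.001501 nm
lambda' = 0.0209 + 0.001501
= 0.022401 nm

0.022401


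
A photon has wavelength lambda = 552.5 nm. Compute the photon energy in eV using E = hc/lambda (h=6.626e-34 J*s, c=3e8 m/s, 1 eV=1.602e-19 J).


E = hc / lambda
= (6.626e-34)(3e8) / (552.5e-9)
= 1.9878e-25 / 5.5250e-07
= 3.5978e-19 J
Converting to eV: 3.5978e-19 / 1.602e-19
= 2.2458 eV

2.2458


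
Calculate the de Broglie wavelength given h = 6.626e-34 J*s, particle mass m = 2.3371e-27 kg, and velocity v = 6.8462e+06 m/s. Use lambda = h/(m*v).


lambda = h / (m * v)
= 6.626e-34 / (2.3371e-27 * 6.8462e+06)
= 6.626e-34 / 1.6000e-20
= 4.1412e-14 m

4.1412e-14


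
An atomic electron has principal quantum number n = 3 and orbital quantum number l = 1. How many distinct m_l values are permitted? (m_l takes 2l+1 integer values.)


m_l ranges from -l to +l in integer steps
So m_l goes from -1 to +1
Count = 2l + 1 = 2*1 + 1
= 3

3


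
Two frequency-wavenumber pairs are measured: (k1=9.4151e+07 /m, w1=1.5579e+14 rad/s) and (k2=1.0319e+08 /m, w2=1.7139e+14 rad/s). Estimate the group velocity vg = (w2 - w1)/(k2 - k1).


vg = (w2 - w1) / (k2 - k1)
= (1.7139e+14 - 1.5579e+14) / (1.0319e+08 - 9.4151e+07)
= 1.5600e+13 / 9.0390e+06
= 1.7259e+06 m/s

1.7259e+06


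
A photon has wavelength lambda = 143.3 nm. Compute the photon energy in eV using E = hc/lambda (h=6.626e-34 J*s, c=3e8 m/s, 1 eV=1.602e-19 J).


E = hc / lambda
= (6.626e-34)(3e8) / (143.3e-9)
= 1.9878e-25 / 1.4330e-07
= 1.3872e-18 J
Converting to eV: 1.3872e-18 / 1.602e-19
= 8.6589 eV

8.6589


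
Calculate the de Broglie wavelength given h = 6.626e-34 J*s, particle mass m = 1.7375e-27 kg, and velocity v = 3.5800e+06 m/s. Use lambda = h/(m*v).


lambda = h / (m * v)
= 6.626e-34 / (1.7375e-27 * 3.5800e+06)
= 6.626e-34 / 6.2203e-21
= 1.0652e-13 m

1.0652e-13


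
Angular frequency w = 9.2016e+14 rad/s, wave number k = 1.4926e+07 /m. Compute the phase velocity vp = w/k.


vp = w / k
= 9.2016e+14 / 1.4926e+07
= 6.1648e+07 m/s

6.1648e+07


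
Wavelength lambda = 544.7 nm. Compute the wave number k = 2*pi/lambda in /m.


k = 2 * pi / lambda
= 6.2832 / (544.7e-9)
= 6.2832 / 5.4470e-07
= 1.1535e+07 /m

1.1535e+07


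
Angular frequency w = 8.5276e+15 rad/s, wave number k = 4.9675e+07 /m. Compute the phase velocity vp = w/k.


vp = w / k
= 8.5276e+15 / 4.9675e+07
= 1.7167e+08 m/s

1.7167e+08


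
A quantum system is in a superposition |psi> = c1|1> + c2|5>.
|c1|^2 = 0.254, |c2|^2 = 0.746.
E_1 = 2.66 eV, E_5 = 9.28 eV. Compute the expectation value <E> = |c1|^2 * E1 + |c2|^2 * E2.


<E> = |c1|^2 * E1 + |c2|^2 * E2
= 0.254 * 2.66 + 0.746 * 9.28
= 0.6756 + 6.9229
= 7.5985 eV

7.5985


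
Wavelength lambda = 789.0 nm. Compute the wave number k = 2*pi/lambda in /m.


k = 2 * pi / lambda
= 6.2832 / (789.0e-9)
= 6.2832 / 7.8900e-07
= 7.9635e+06 /m

7.9635e+06


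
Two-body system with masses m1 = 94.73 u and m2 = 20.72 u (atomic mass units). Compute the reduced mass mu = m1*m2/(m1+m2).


mu = m1 * m2 / (m1 + m2)
= 94.73 * 20.72 / (94.73 + 20.72)
= 1962.8056 / 115.45
= 17.0013 u

17.0013


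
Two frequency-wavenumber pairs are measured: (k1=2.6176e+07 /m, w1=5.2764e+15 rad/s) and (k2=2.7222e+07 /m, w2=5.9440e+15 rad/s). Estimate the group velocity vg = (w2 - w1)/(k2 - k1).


vg = (w2 - w1) / (k2 - k1)
= (5.9440e+15 - 5.2764e+15) / (2.7222e+07 - 2.6176e+07)
= 6.6760e+14 / 1.0460e+06
= 6.3824e+08 m/s

6.3824e+08


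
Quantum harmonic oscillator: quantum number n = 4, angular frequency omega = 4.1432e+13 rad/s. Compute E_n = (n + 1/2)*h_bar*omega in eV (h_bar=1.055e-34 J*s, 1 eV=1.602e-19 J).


E = (n + 1/2) * h_bar * omega
= (4 + 0.5) * 1.055e-34 * 4.1432e+13
= 4.5 * 4.3711e-21
= 1.9670e-20 J
= 0.1228 eV

0.1228


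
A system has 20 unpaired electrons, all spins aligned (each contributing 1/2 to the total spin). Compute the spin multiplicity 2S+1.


Total spin S = N * (1/2) = 20 * 0.5 = 10.0
Spin multiplicity = 2S + 1
= 2 * 10.0 + 1
= 21

21


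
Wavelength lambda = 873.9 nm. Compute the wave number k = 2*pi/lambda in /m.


k = 2 * pi / lambda
= 6.2832 / (873.9e-9)
= 6.2832 / 8.7390e-07
= 7.1898e+06 /m

7.1898e+06


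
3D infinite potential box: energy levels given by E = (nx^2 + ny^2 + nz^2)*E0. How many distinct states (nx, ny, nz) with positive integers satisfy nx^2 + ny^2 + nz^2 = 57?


Enumerate all (nx, ny, nz) with nx^2 + ny^2 + nz^2 = 57:
(2,2,7)
(2,7,2)
(4,4,5)
(4,5,4)
(5,4,4)
(7,2,2)
Total degeneracy = 6

6


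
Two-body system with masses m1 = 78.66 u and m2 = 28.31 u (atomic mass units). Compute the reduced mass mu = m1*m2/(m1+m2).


mu = m1 * m2 / (m1 + m2)
= 78.66 * 28.31 / (78.66 + 28.31)
= 2226.8646 / 106.97
= 20.8177 u

20.8177


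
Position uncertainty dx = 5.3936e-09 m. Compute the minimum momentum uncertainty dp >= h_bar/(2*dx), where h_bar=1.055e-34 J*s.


dp = h_bar / (2 * dx)
= 1.055e-34 / (2 * 5.3936e-09)
= 1.055e-34 / 1.0787e-08
= 9.7801e-27 kg*m/s

9.7801e-27


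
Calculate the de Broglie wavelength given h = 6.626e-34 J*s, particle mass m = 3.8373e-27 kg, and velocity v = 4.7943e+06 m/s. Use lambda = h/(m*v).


lambda = h / (m * v)
= 6.626e-34 / (3.8373e-27 * 4.7943e+06)
= 6.626e-34 / 1.8397e-20
= 3.6016e-14 m

3.6016e-14


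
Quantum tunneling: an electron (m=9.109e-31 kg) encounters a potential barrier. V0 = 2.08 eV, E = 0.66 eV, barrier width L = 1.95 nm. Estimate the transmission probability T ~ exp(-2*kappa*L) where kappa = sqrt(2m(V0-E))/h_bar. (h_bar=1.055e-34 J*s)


V0 - E = 1.42 eV = 2.2748e-19 J
kappa = sqrt(2 * m * (V0-E)) / h_bar
= sqrt(2 * 9.109e-31 * 2.2748e-19) / 1.055e-34
= 6.1020e+09 /m
2*kappa*L = 2 * 6.1020e+09 * 1.95e-9
= 23.7979
T = exp(-23.7979) = 4.620833e-11

4.620833e-11


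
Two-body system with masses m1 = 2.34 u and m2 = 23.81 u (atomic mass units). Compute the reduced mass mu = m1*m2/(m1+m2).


mu = m1 * m2 / (m1 + m2)
= 2.34 * 23.81 / (2.34 + 23.81)
= 55.7154 / 26.15
= 2.1306 u

2.1306


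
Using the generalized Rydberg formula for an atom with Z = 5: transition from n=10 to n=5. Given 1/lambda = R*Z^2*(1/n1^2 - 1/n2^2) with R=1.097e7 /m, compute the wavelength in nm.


1/lambda = R * Z^2 * (1/n1^2 - 1/n2^2)
= 1.097e7 * 5^2 * (1/5^2 - 1/10^2)
= 1.097e7 * 25 * (0.04 - 0.01)
= 8.2275e+06 /m
lambda = 1 / 8.2275e+06
= 121.5436 nm

121.5436


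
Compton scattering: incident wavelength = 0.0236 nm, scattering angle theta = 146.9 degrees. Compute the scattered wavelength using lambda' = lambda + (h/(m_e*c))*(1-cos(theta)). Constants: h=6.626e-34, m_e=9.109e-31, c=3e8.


Compton wavelength: h/(m_e*c) = 2.4247e-12 m
d_lambda = 2.4247e-12 * (1 - cos(146.9 deg))
= 2.4247e-12 * 1.837719
= 4.4559e-12 m = 0.004456 nm
lambda' = 0.0236 + 0.004456
= 0.028056 nm

0.028056


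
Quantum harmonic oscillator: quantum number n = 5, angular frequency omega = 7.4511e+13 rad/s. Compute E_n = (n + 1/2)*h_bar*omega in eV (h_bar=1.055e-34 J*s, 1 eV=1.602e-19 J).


E = (n + 1/2) * h_bar * omega
= (5 + 0.5) * 1.055e-34 * 7.4511e+13
= 5.5 * 7.8609e-21
= 4.3235e-20 J
= 0.2699 eV

0.2699


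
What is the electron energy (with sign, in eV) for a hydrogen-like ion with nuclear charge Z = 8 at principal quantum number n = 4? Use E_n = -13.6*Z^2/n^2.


E_n = -13.6 * Z^2 / n^2
= -13.6 * 8^2 / 4^2
= -13.6 * 64 / 16
= -54.4 eV

-54.4


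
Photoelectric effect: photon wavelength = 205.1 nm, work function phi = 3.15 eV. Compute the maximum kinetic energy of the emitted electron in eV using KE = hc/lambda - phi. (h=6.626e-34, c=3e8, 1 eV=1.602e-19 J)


E_photon = hc / lambda
= (6.626e-34)(3e8) / (205.1e-9)
= 9.6919e-19 J
= 6.0498 eV
KE = E_photon - phi
= 6.0498 - 3.15
= 2.8998 eV

2.8998


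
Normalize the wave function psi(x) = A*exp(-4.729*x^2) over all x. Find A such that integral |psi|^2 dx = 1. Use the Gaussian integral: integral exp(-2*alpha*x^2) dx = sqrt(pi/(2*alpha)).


integral |psi|^2 dx = A^2 * sqrt(pi/(2*alpha)) = 1
A^2 = sqrt(2*alpha/pi)
= sqrt(2 * 4.729 / pi)
= 1.735101
A = sqrt(1.735101)
= 1.3172

1.3172


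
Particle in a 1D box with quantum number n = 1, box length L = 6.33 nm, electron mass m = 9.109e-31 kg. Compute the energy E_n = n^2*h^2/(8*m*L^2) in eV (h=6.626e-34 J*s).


E = n^2 * h^2 / (8 * m * L^2)
= 1^2 * (6.626e-34)^2 / (8 * 9.109e-31 * (6.33e-9)^2)
= 1 * 4.3904e-67 / (8 * 9.109e-31 * 4.0069e-17)
= 1.5036e-21 J
= 0.0094 eV

0.0094


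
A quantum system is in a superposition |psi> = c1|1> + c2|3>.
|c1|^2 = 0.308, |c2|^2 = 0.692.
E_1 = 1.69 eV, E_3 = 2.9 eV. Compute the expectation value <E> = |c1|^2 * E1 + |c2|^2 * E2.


<E> = |c1|^2 * E1 + |c2|^2 * E2
= 0.308 * 1.69 + 0.692 * 2.9
= 0.5205 + 2.0068
= 2.5273 eV

2.5273


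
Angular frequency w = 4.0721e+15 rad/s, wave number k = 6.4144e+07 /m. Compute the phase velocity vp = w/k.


vp = w / k
= 4.0721e+15 / 6.4144e+07
= 6.3484e+07 m/s

6.3484e+07


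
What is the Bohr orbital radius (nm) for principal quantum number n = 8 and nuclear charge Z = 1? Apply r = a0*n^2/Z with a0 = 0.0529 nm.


r = a0 * n^2 / Z
= 0.0529 * 8^2 / 1
= 0.0529 * 64 / 1
= 3.3856 nm

3.3856


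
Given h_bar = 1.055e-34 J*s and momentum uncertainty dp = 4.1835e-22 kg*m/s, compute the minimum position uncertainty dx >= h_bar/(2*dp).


dx = h_bar / (2 * dp)
= 1.055e-34 / (2 * 4.1835e-22)
= 1.055e-34 / 8.3670e-22
= 1.2609e-13 m

1.2609e-13


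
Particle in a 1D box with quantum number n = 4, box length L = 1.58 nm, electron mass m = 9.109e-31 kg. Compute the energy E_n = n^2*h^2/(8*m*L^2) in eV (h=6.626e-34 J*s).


E = n^2 * h^2 / (8 * m * L^2)
= 4^2 * (6.626e-34)^2 / (8 * 9.109e-31 * (1.58e-9)^2)
= 16 * 4.3904e-67 / (8 * 9.109e-31 * 2.4964e-18)
= 3.8614e-19 J
= 2.4104 eV

2.4104


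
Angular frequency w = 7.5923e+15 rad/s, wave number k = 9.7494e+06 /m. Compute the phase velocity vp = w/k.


vp = w / k
= 7.5923e+15 / 9.7494e+06
= 7.7875e+08 m/s

7.7875e+08


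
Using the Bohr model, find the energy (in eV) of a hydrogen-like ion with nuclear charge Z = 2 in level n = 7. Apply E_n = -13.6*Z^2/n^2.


E_n = -13.6 * Z^2 / n^2
= -13.6 * 2^2 / 7^2
= -13.6 * 4 / 49
= -1.1102 eV

-1.1102


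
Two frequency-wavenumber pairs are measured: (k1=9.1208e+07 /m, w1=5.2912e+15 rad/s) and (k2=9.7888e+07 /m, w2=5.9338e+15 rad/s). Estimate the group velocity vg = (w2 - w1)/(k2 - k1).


vg = (w2 - w1) / (k2 - k1)
= (5.9338e+15 - 5.2912e+15) / (9.7888e+07 - 9.1208e+07)
= 6.4260e+14 / 6.6800e+06
= 9.6198e+07 m/s

9.6198e+07


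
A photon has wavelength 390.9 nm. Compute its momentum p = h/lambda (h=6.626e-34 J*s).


p = h / lambda
= 6.626e-34 / (390.9e-9)
= 6.626e-34 / 3.9090e-07
= 1.6951e-27 kg*m/s

1.6951e-27


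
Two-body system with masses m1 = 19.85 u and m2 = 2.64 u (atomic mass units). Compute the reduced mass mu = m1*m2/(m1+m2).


mu = m1 * m2 / (m1 + m2)
= 19.85 * 2.64 / (19.85 + 2.64)
= 52.404 / 22.49
= 2.3301 u

2.3301


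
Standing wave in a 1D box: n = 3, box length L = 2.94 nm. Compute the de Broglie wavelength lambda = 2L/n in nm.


lambda = 2L / n
= 2 * 2.94 / 3
= 5.88 / 3
= 1.96 nm

1.96


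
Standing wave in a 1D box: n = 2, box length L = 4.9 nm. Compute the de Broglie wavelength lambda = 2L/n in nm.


lambda = 2L / n
= 2 * 4.9 / 2
= 9.8 / 2
= 4.9 nm

4.9


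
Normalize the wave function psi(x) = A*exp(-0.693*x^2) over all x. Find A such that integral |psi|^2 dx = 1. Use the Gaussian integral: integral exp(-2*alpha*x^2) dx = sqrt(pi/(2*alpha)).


integral |psi|^2 dx = A^2 * sqrt(pi/(2*alpha)) = 1
A^2 = sqrt(2*alpha/pi)
= sqrt(2 * 0.693 / pi)
= 0.664212
A = sqrt(0.664212)
= 0.815

0.815


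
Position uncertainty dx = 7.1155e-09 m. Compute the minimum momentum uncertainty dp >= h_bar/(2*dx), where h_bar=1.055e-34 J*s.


dp = h_bar / (2 * dx)
= 1.055e-34 / (2 * 7.1155e-09)
= 1.055e-34 / 1.4231e-08
= 7.4134e-27 kg*m/s

7.4134e-27


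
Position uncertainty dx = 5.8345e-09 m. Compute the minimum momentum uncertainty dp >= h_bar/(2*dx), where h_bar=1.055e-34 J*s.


dp = h_bar / (2 * dx)
= 1.055e-34 / (2 * 5.8345e-09)
= 1.055e-34 / 1.1669e-08
= 9.0410e-27 kg*m/s

9.0410e-27
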